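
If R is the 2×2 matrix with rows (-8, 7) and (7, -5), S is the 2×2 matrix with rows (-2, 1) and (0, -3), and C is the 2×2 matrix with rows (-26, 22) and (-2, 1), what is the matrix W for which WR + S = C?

WR = C − S = [[-24, 21], [-2, 4]].
Right-multiplying both sides by R⁻¹ gives W = (C − S)R⁻¹.
det R = -9, so R⁻¹ = [[5/9, 7/9], [7/9, 8/9]].
W = (C − S)R⁻¹ = [[3, 0], [2, 2]].

W = [[3, 0], [2, 2]]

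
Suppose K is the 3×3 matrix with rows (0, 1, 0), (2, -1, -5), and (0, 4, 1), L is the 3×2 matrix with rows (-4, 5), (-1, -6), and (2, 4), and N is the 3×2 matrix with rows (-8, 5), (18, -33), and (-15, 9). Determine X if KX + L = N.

X = [[5, -1], [-4, 0], [-1, 5]]

KX = N − L = [[-4, 0], [19, -27], [-17, 5]].
Since K multiplies X on the left, X = K⁻¹(N − L).
det K = -2, so K⁻¹ = [[-19/2, 1/2, 5/2], [1, 0, 0], [-4, 0, 1]].
X = K⁻¹(N − L) = [[5, -1], [-4, 0], [-1, 5]].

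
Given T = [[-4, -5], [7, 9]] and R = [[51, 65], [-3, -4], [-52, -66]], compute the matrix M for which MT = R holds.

M = [[-4, 5], [-1, -1], [6, -4]]

Since T sits to the right of M, M = RT⁻¹.
det T = -1, so T⁻¹ = [[-9, -5], [7, 4]].
M = RT⁻¹ = [[51, 65], [-3, -4], [-52, -66]] · [[-9, -5], [7, 4]] = [[-4, 5], [-1, -1], [6, -4]].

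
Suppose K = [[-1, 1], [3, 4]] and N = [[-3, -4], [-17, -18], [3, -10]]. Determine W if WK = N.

K is on the right of W, so right-multiply by K⁻¹: W = NK⁻¹.
det K = -7; the adjugate gives K⁻¹ = [[-4/7, 1/7], [3/7, 1/7]].
W = NK⁻¹ = [[-3, -4], [-17, -18], [3, -10]] · [[-4/7, 1/7], [3/7, 1/7]] = [[0, -1], [2, -5], [-6, -1]].

W = [[0, -1], [2, -5], [-6, -1]]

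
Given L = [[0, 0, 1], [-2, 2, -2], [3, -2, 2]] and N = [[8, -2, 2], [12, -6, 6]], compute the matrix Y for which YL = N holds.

Since L sits to the right of Y, Y = NL⁻¹.
L has determinant -2; L⁻¹ = [[0, 1, 1], [1, 3/2, 1], [1, 0, 0]].
Y = NL⁻¹ = [[8, -2, 2], [12, -6, 6]] · [[0, 1, 1], [1, 3/2, 1], [1, 0, 0]] = [[0, 5, 6], [0, 3, 6]].

Y = [[0, 5, 6], [0, 3, 6]]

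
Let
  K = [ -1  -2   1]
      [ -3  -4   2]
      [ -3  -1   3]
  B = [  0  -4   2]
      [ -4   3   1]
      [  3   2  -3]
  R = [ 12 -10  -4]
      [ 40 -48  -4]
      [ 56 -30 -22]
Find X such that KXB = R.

X = K⁻¹RB⁻¹ (apply K⁻¹ on the left and B⁻¹ on the right).
K has determinant -5; K⁻¹ = [[2, -1, 0], [-3/5, 0, 1/5], [9/5, -1, 2/5]].
B has determinant 2; B⁻¹ = [[-11/2, -4, -5], [-9/2, -3, -4], [-17/2, -6, -8]].
K⁻¹R = [[-16, 28, -4], [4, 0, -2], [4, 18, -12]].
X = (K⁻¹R)B⁻¹ = [[-4, 4, 0], [-5, -4, -4], [-1, 2, 4]].

X = [[-4, 4, 0], [-5, -4, -4], [-1, 2, 4]]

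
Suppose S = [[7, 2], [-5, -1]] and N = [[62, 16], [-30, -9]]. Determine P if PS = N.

P = [[6, -4], [-5, -1]]

S is on the right of P, so right-multiply by S⁻¹: P = NS⁻¹.
det S = 3, so S⁻¹ = [[-1/3, -2/3], [5/3, 7/3]].
P = NS⁻¹ = [[62, 16], [-30, -9]] · [[-1/3, -2/3], [5/3, 7/3]] = [[6, -4], [-5, -1]].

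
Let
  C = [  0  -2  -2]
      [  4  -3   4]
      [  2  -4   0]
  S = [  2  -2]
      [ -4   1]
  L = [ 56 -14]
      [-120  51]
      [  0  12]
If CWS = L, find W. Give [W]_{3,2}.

4

Isolating W: multiply by C⁻¹ from the left and S⁻¹ from the right, so W = C⁻¹LS⁻¹.
det C = 4; the adjugate gives C⁻¹ = [[4, 2, -7/2], [2, 1, -2], [-5/2, -1, 2]].
det S = -6; the adjugate gives S⁻¹ = [[-1/6, -1/3], [-2/3, -1/3]].
C⁻¹L = [[-16, 4], [-8, -1], [-20, 8]].
W = (C⁻¹L)S⁻¹ = [[0, 4], [2, 3], [-2, 4]].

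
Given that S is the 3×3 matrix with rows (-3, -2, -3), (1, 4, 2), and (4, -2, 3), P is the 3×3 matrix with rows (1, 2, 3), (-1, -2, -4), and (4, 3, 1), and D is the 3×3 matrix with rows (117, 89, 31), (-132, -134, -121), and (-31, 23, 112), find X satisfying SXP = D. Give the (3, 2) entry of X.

X = S⁻¹DP⁻¹ (apply S⁻¹ on the left and P⁻¹ on the right).
det S = -4, so S⁻¹ = [[-4, -3, -2], [-5/4, -3/4, -3/4], [9/2, 7/2, 5/2]].
det P = -5; the adjugate gives P⁻¹ = [[-2, -7/5, 2/5], [3, 11/5, -1/5], [-1, -1, 0]].
S⁻¹D = [[-10, 0, 15], [-24, -28, -32], [-13, -11, -4]].
X = (S⁻¹D)P⁻¹ = [[5, -1, -4], [-4, 4, -4], [-3, -2, -3]].

-2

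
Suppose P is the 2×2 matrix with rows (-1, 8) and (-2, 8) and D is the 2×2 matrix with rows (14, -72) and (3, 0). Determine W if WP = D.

Right-multiplying both sides by P⁻¹ gives W = DP⁻¹.
det P = 8, so P⁻¹ = [[1, -1], [1/4, -1/8]].
W = DP⁻¹ = [[14, -72], [3, 0]] · [[1, -1], [1/4, -1/8]] = [[-4, -5], [3, -3]].

W = [[-4, -5], [3, -3]]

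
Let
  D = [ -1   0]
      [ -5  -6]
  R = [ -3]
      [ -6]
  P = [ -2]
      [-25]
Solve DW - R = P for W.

DW = P + R = [[-5], [-31]].
Since D multiplies W on the left, W = D⁻¹(P + R).
D has determinant 6; D⁻¹ = [[-1, 0], [5/6, -1/6]].
W = D⁻¹(P + R) = [[5], [1]].

W = [[5], [1]]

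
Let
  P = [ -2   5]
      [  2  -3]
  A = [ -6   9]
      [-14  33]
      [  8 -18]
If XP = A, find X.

Right-multiplying both sides by P⁻¹ gives X = AP⁻¹.
det P = -4, so P⁻¹ = [[3/4, 5/4], [1/2, 1/2]].
X = AP⁻¹ = [[-6, 9], [-14, 33], [8, -18]] · [[3/4, 5/4], [1/2, 1/2]] = [[0, -3], [6, -1], [-3, 1]].

X = [[0, -3], [6, -1], [-3, 1]]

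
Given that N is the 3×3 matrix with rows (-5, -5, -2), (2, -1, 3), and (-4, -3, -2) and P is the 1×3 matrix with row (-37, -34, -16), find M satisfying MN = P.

Since N sits to the right of M, M = PN⁻¹.
det N = 5, so N⁻¹ = [[11/5, -4/5, -17/5], [-8/5, 2/5, 11/5], [-2, 1, 3]].
M = PN⁻¹ = [[-37, -34, -16]] · [[11/5, -4/5, -17/5], [-8/5, 2/5, 11/5], [-2, 1, 3]] = [[5, 0, 3]].

M = [[5, 0, 3]]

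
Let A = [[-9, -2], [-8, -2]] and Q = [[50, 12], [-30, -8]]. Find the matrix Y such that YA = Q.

Since A sits to the right of Y, Y = QA⁻¹.
A has determinant 2; A⁻¹ = [[-1, 1], [4, -9/2]].
Y = QA⁻¹ = [[50, 12], [-30, -8]] · [[-1, 1], [4, -9/2]] = [[-2, -4], [-2, 6]].

Y = [[-2, -4], [-2, 6]]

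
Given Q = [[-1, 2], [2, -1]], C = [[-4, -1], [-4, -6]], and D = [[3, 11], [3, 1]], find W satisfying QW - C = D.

QW = D + C = [[-1, 10], [-1, -5]].
Q is on the left of W, so left-multiply by Q⁻¹: W = Q⁻¹(D + C).
det Q = -3; the adjugate gives Q⁻¹ = [[1/3, 2/3], [2/3, 1/3]].
W = Q⁻¹(D + C) = [[-1, 0], [-1, 5]].

W = [[-1, 0], [-1, 5]]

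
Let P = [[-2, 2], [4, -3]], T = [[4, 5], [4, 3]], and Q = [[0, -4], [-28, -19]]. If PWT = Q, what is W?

W = P⁻¹QT⁻¹ (apply P⁻¹ on the left and T⁻¹ on the right).
det P = -2; the adjugate gives P⁻¹ = [[3/2, 1], [2, 1]].
det T = -8; the adjugate gives T⁻¹ = [[-3/8, 5/8], [1/2, -1/2]].
P⁻¹Q = [[-28, -25], [-28, -27]].
W = (P⁻¹Q)T⁻¹ = [[-2, -5], [-3, -4]].

W = [[-2, -5], [-3, -4]]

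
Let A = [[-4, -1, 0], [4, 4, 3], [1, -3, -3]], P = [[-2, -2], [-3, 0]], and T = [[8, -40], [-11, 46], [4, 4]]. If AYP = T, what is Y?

Y = [[-5, 3], [0, 4], [-1, -3]]

Y = A⁻¹TP⁻¹ (apply A⁻¹ on the left and P⁻¹ on the right).
A has determinant -3; A⁻¹ = [[1, 1, 1], [-5, -4, -4], [16/3, 13/3, 4]].
det P = -6, so P⁻¹ = [[0, -1/3], [-1/2, 1/3]].
A⁻¹T = [[1, 10], [-12, 0], [11, 2]].
Y = (A⁻¹T)P⁻¹ = [[-5, 3], [0, 4], [-1, -3]].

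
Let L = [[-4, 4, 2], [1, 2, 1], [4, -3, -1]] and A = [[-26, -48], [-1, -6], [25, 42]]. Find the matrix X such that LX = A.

X = [[4, 6], [-4, -6], [3, 0]]

Since L multiplies X on the left, X = L⁻¹A.
det L = -6, so L⁻¹ = [[-1/6, 1/3, 0], [-5/6, 2/3, -1], [11/6, -2/3, 2]].
X = L⁻¹A = [[-1/6, 1/3, 0], [-5/6, 2/3, -1], [11/6, -2/3, 2]] · [[-26, -48], [-1, -6], [25, 42]] = [[4, 6], [-4, -6], [3, 0]].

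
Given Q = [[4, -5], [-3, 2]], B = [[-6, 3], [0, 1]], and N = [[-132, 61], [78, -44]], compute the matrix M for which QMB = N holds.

M = [[3, 5], [-2, 5]]

M = Q⁻¹NB⁻¹ (apply Q⁻¹ on the left and B⁻¹ on the right).
det Q = -7; the adjugate gives Q⁻¹ = [[-2/7, -5/7], [-3/7, -4/7]].
det B = -6; the adjugate gives B⁻¹ = [[-1/6, 1/2], [0, 1]].
Q⁻¹N = [[-18, 14], [12, -1]].
M = (Q⁻¹N)B⁻¹ = [[3, 5], [-2, 5]].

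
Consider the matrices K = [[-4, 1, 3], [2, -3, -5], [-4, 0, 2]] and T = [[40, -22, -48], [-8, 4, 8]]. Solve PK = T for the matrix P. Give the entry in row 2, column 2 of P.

K is on the right of P, so right-multiply by K⁻¹: P = TK⁻¹.
det K = 4; the adjugate gives K⁻¹ = [[-3/2, -1/2, 1], [4, 1, -7/2], [-3, -1, 5/2]].
P = TK⁻¹ = [[40, -22, -48], [-8, 4, 8]] · [[-3/2, -1/2, 1], [4, 1, -7/2], [-3, -1, 5/2]] = [[-4, 6, -3], [4, 0, -2]].

0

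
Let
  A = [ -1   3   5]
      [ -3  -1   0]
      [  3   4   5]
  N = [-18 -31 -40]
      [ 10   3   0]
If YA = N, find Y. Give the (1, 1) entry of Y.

A is on the right of Y, so right-multiply by A⁻¹: Y = NA⁻¹.
A has determinant 5; A⁻¹ = [[-1, 1, 1], [3, -4, -3], [-9/5, 13/5, 2]].
Y = NA⁻¹ = [[-18, -31, -40], [10, 3, 0]] · [[-1, 1, 1], [3, -4, -3], [-9/5, 13/5, 2]] = [[-3, 2, -5], [-1, -2, 1]].

-3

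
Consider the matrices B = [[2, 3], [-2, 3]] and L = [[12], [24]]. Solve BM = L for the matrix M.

B is on the left of M, so left-multiply by B⁻¹: M = B⁻¹L.
B has determinant 12; B⁻¹ = [[1/4, -1/4], [1/6, 1/6]].
M = B⁻¹L = [[1/4, -1/4], [1/6, 1/6]] · [[12], [24]] = [[-3], [6]].

M = [[-3], [6]]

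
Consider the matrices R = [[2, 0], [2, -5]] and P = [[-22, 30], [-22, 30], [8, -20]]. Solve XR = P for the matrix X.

X = [[-5, -6], [-5, -6], [0, 4]]

R is on the right of X, so right-multiply by R⁻¹: X = PR⁻¹.
R has determinant -10; R⁻¹ = [[1/2, 0], [1/5, -1/5]].
X = PR⁻¹ = [[-22, 30], [-22, 30], [8, -20]] · [[1/2, 0], [1/5, -1/5]] = [[-5, -6], [-5, -6], [0, 4]].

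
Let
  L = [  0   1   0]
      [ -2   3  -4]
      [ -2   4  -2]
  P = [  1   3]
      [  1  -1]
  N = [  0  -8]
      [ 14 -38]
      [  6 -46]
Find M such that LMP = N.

Isolating M: multiply by L⁻¹ from the left and P⁻¹ from the right, so M = L⁻¹NP⁻¹.
det L = 4; the adjugate gives L⁻¹ = [[5/2, 1/2, -1], [1, 0, 0], [-1/2, -1/2, 1/2]].
det P = -4; the adjugate gives P⁻¹ = [[1/4, 3/4], [1/4, -1/4]].
L⁻¹N = [[1, 7], [0, -8], [-4, 0]].
M = (L⁻¹N)P⁻¹ = [[2, -1], [-2, 2], [-1, -3]].

M = [[2, -1], [-2, 2], [-1, -3]]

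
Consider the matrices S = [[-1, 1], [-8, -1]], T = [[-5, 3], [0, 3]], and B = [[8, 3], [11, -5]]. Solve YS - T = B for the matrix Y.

YS = B + T = [[3, 6], [11, -2]].
S is on the right of Y, so right-multiply by S⁻¹: Y = (B + T)S⁻¹.
det S = 9; the adjugate gives S⁻¹ = [[-1/9, -1/9], [8/9, -1/9]].
Y = (B + T)S⁻¹ = [[5, -1], [-3, -1]].

Y = [[5, -1], [-3, -1]]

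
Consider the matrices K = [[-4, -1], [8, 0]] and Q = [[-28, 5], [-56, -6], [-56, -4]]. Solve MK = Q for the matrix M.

M = [[-5, -6], [6, -4], [4, -5]]

Right-multiplying both sides by K⁻¹ gives M = QK⁻¹.
K has determinant 8; K⁻¹ = [[0, 1/8], [-1, -1/2]].
M = QK⁻¹ = [[-28, 5], [-56, -6], [-56, -4]] · [[0, 1/8], [-1, -1/2]] = [[-5, -6], [6, -4], [4, -5]].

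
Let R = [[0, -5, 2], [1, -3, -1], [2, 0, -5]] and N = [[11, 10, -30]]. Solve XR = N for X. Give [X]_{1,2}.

Right-multiplying both sides by R⁻¹ gives X = NR⁻¹.
det R = -3; the adjugate gives R⁻¹ = [[-5, 25/3, -11/3], [-1, 4/3, -2/3], [-2, 10/3, -5/3]].
X = NR⁻¹ = [[11, 10, -30]] · [[-5, 25/3, -11/3], [-1, 4/3, -2/3], [-2, 10/3, -5/3]] = [[-5, 5, 3]].

5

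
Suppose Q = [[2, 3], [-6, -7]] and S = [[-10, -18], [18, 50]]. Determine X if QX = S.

X = [[4, -6], [-6, -2]]

Since Q multiplies X on the left, X = Q⁻¹S.
det Q = 4; the adjugate gives Q⁻¹ = [[-7/4, -3/4], [3/2, 1/2]].
X = Q⁻¹S = [[-7/4, -3/4], [3/2, 1/2]] · [[-10, -18], [18, 50]] = [[4, -6], [-6, -2]].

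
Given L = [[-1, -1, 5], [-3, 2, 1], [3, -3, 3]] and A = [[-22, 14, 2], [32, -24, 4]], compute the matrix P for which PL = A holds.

Since L sits to the right of P, P = AL⁻¹.
L has determinant -6; L⁻¹ = [[-3/2, 2, 11/6], [-2, 3, 7/3], [-1/2, 1, 5/6]].
P = AL⁻¹ = [[-22, 14, 2], [32, -24, 4]] · [[-3/2, 2, 11/6], [-2, 3, 7/3], [-1/2, 1, 5/6]] = [[4, 0, -6], [-2, -4, 6]].

P = [[4, 0, -6], [-2, -4, 6]]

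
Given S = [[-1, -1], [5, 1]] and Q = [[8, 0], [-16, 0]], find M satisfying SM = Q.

M = [[-2, 0], [-6, 0]]

Since S multiplies M on the left, M = S⁻¹Q.
det S = 4; the adjugate gives S⁻¹ = [[1/4, 1/4], [-5/4, -1/4]].
M = S⁻¹Q = [[1/4, 1/4], [-5/4, -1/4]] · [[8, 0], [-16, 0]] = [[-2, 0], [-6, 0]].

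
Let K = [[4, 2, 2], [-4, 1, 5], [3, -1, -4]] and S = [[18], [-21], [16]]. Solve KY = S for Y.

K is on the left of Y, so left-multiply by K⁻¹: Y = K⁻¹S.
K has determinant 4; K⁻¹ = [[1/4, 3/2, 2], [-1/4, -11/2, -7], [1/4, 5/2, 3]].
Y = K⁻¹S = [[1/4, 3/2, 2], [-1/4, -11/2, -7], [1/4, 5/2, 3]] · [[18], [-21], [16]] = [[5], [-1], [0]].

Y = [[5], [-1], [0]]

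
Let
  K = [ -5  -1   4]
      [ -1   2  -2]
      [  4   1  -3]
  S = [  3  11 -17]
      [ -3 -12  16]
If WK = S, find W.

Since K sits to the right of W, W = SK⁻¹.
K has determinant -5; K⁻¹ = [[4/5, -1/5, 6/5], [11/5, 1/5, 14/5], [9/5, -1/5, 11/5]].
W = SK⁻¹ = [[3, 11, -17], [-3, -12, 16]] · [[4/5, -1/5, 6/5], [11/5, 1/5, 14/5], [9/5, -1/5, 11/5]] = [[-4, 5, -3], [0, -5, -2]].

W = [[-4, 5, -3], [0, -5, -2]]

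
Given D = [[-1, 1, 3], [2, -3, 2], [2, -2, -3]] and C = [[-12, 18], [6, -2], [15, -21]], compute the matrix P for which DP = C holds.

Left-multiplying both sides by D⁻¹ gives P = D⁻¹C.
D has determinant 3; D⁻¹ = [[13/3, -1, 11/3], [10/3, -1, 8/3], [2/3, 0, 1/3]].
P = D⁻¹C = [[13/3, -1, 11/3], [10/3, -1, 8/3], [2/3, 0, 1/3]] · [[-12, 18], [6, -2], [15, -21]] = [[-3, 3], [-6, 6], [-3, 5]].

P = [[-3, 3], [-6, 6], [-3, 5]]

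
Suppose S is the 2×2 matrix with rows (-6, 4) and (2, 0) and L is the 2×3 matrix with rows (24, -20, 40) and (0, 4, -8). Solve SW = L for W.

W = [[0, 2, -4], [6, -2, 4]]

Left-multiplying both sides by S⁻¹ gives W = S⁻¹L.
det S = -8, so S⁻¹ = [[0, 1/2], [1/4, 3/4]].
W = S⁻¹L = [[0, 1/2], [1/4, 3/4]] · [[24, -20, 40], [0, 4, -8]] = [[0, 2, -4], [6, -2, 4]].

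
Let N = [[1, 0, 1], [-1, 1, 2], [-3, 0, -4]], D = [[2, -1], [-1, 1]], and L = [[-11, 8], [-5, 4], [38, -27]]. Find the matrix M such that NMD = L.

M = [[-1, 4], [2, 5], [-2, 1]]

M = N⁻¹LD⁻¹ (apply N⁻¹ on the left and D⁻¹ on the right).
det N = -1; the adjugate gives N⁻¹ = [[4, 0, 1], [10, 1, 3], [-3, 0, -1]].
det D = 1; the adjugate gives D⁻¹ = [[1, 1], [1, 2]].
N⁻¹L = [[-6, 5], [-1, 3], [-5, 3]].
M = (N⁻¹L)D⁻¹ = [[-1, 4], [2, 5], [-2, 1]].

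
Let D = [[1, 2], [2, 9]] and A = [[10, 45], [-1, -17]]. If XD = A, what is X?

X = [[0, 5], [5, -3]]

D is on the right of X, so right-multiply by D⁻¹: X = AD⁻¹.
D has determinant 5; D⁻¹ = [[9/5, -2/5], [-2/5, 1/5]].
X = AD⁻¹ = [[10, 45], [-1, -17]] · [[9/5, -2/5], [-2/5, 1/5]] = [[0, 5], [5, -3]].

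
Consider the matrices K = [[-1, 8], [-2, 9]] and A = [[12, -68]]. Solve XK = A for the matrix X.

X = [[-4, -4]]

K is on the right of X, so right-multiply by K⁻¹: X = AK⁻¹.
K has determinant 7; K⁻¹ = [[9/7, -8/7], [2/7, -1/7]].
X = AK⁻¹ = [[12, -68]] · [[9/7, -8/7], [2/7, -1/7]] = [[-4, -4]].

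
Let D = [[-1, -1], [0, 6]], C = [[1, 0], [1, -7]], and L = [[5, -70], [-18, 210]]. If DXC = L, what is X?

X = [[3, -5], [2, -5]]

Left-multiply by D⁻¹ and right-multiply by C⁻¹: X = D⁻¹LC⁻¹.
D has determinant -6; D⁻¹ = [[-1, -1/6], [0, 1/6]].
det C = -7, so C⁻¹ = [[1, 0], [1/7, -1/7]].
D⁻¹L = [[-2, 35], [-3, 35]].
X = (D⁻¹L)C⁻¹ = [[3, -5], [2, -5]].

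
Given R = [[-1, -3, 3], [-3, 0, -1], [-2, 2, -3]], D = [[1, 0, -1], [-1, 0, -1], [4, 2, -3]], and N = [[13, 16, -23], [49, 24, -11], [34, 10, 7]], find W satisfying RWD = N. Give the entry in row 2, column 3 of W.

Isolating W: multiply by R⁻¹ from the left and D⁻¹ from the right, so W = R⁻¹ND⁻¹.
det R = 1, so R⁻¹ = [[2, -3, 3], [-7, 9, -10], [-6, 8, -9]].
det D = 4, so D⁻¹ = [[1/2, -1/2, 0], [-7/4, 1/4, 1/2], [-1/2, -1/2, 0]].
R⁻¹N = [[-19, -10, 8], [10, 4, -8], [8, 6, -13]].
W = (R⁻¹N)D⁻¹ = [[4, 3, -5], [2, 0, 2], [0, 4, 3]].

2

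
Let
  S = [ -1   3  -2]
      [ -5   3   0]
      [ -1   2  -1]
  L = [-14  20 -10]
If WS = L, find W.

Right-multiplying both sides by S⁻¹ gives W = LS⁻¹.
S has determinant 2; S⁻¹ = [[-3/2, -1/2, 3], [-5/2, -1/2, 5], [-7/2, -1/2, 6]].
W = LS⁻¹ = [[-14, 20, -10]] · [[-3/2, -1/2, 3], [-5/2, -1/2, 5], [-7/2, -1/2, 6]] = [[6, 2, -2]].

W = [[6, 2, -2]]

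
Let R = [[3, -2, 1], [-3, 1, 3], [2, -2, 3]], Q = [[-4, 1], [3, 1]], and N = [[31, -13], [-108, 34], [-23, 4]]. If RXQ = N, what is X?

Isolating X: multiply by R⁻¹ from the left and Q⁻¹ from the right, so X = R⁻¹NQ⁻¹.
R has determinant 1; R⁻¹ = [[9, 4, -7], [15, 7, -12], [4, 2, -3]].
det Q = -7, so Q⁻¹ = [[-1/7, 1/7], [3/7, 4/7]].
R⁻¹N = [[8, -9], [-15, -5], [-23, 4]].
X = (R⁻¹N)Q⁻¹ = [[-5, -4], [0, -5], [5, -1]].

X = [[-5, -4], [0, -5], [5, -1]]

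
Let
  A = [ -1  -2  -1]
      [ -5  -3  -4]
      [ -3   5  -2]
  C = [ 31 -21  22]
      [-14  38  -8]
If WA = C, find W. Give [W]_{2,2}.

Right-multiplying both sides by A⁻¹ gives W = CA⁻¹.
det A = 4, so A⁻¹ = [[13/2, -9/4, 5/4], [1/2, -1/4, 1/4], [-17/2, 11/4, -7/4]].
W = CA⁻¹ = [[31, -21, 22], [-14, 38, -8]] · [[13/2, -9/4, 5/4], [1/2, -1/4, 1/4], [-17/2, 11/4, -7/4]] = [[4, -4, -5], [-4, 0, 6]].

0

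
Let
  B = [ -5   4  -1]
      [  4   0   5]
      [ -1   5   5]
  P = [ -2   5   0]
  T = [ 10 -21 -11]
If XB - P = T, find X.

XB = T + P = [[8, -16, -11]].
Right-multiplying both sides by B⁻¹ gives X = (T + P)B⁻¹.
B has determinant 5; B⁻¹ = [[-5, -5, 4], [-5, -26/5, 21/5], [4, 21/5, -16/5]].
X = (T + P)B⁻¹ = [[-4, -3, 0]].

X = [[-4, -3, 0]]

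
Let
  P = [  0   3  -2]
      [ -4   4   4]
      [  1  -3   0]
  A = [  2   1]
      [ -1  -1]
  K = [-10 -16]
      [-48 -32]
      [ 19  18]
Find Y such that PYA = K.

Left-multiply by P⁻¹ and right-multiply by A⁻¹: Y = P⁻¹KA⁻¹.
det P = -4, so P⁻¹ = [[-3, -3/2, -5], [-1, -1/2, -2], [-2, -3/4, -3]].
det A = -1; the adjugate gives A⁻¹ = [[1, 1], [-1, -2]].
P⁻¹K = [[7, 6], [-4, -4], [-1, 2]].
Y = (P⁻¹K)A⁻¹ = [[1, -5], [0, 4], [-3, -5]].

Y = [[1, -5], [0, 4], [-3, -5]]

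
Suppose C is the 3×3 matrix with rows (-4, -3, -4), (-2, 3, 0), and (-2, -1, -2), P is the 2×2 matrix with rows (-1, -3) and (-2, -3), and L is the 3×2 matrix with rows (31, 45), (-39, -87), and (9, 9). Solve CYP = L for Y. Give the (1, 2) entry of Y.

Y = C⁻¹LP⁻¹ (apply C⁻¹ on the left and P⁻¹ on the right).
C has determinant 4; C⁻¹ = [[-3/2, -1/2, 3], [-1, 0, 2], [2, 1/2, -9/2]].
det P = -3; the adjugate gives P⁻¹ = [[1, -1], [-2/3, 1/3]].
C⁻¹L = [[0, 3], [-13, -27], [2, 6]].
Y = (C⁻¹L)P⁻¹ = [[-2, 1], [5, 4], [-2, 0]].

1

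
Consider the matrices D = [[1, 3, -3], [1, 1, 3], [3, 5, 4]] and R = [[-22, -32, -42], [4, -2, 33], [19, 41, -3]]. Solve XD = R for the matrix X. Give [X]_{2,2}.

1

Right-multiplying both sides by D⁻¹ gives X = RD⁻¹.
det D = -2, so D⁻¹ = [[11/2, 27/2, -6], [-5/2, -13/2, 3], [-1, -2, 1]].
X = RD⁻¹ = [[-22, -32, -42], [4, -2, 33], [19, 41, -3]] · [[11/2, 27/2, -6], [-5/2, -13/2, 3], [-1, -2, 1]] = [[1, -5, -6], [-6, 1, 3], [5, -4, 6]].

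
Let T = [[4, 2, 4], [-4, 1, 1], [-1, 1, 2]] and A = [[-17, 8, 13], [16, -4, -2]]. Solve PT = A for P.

P = [[0, 3, 5], [-1, -6, 4]]

Since T sits to the right of P, P = AT⁻¹.
det T = 6; the adjugate gives T⁻¹ = [[1/6, 0, -1/3], [7/6, 2, -10/3], [-1/2, -1, 2]].
P = AT⁻¹ = [[-17, 8, 13], [16, -4, -2]] · [[1/6, 0, -1/3], [7/6, 2, -10/3], [-1/2, -1, 2]] = [[0, 3, 5], [-1, -6, 4]].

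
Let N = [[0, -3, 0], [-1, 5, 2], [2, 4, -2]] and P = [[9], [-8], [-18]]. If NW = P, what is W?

W = [[1], [-3], [4]]

N is on the left of W, so left-multiply by N⁻¹: W = N⁻¹P.
det N = -6, so N⁻¹ = [[3, 1, 1], [-1/3, 0, 0], [7/3, 1, 1/2]].
W = N⁻¹P = [[3, 1, 1], [-1/3, 0, 0], [7/3, 1, 1/2]] · [[9], [-8], [-18]] = [[1], [-3], [4]].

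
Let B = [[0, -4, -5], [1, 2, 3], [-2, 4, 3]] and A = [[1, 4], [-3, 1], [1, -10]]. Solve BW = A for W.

Since B multiplies W on the left, W = B⁻¹A.
B has determinant -4; B⁻¹ = [[3/2, 2, 1/2], [9/4, 5/2, 5/4], [-2, -2, -1]].
W = B⁻¹A = [[3/2, 2, 1/2], [9/4, 5/2, 5/4], [-2, -2, -1]] · [[1, 4], [-3, 1], [1, -10]] = [[-4, 3], [-4, -1], [3, 0]].

W = [[-4, 3], [-4, -1], [3, 0]]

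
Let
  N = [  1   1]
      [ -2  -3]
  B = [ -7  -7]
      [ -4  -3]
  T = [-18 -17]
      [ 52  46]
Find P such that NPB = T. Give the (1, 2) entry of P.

P = N⁻¹TB⁻¹ (apply N⁻¹ on the left and B⁻¹ on the right).
det N = -1; the adjugate gives N⁻¹ = [[3, 1], [-2, -1]].
det B = -7; the adjugate gives B⁻¹ = [[3/7, -1], [-4/7, 1]].
N⁻¹T = [[-2, -5], [-16, -12]].
P = (N⁻¹T)B⁻¹ = [[2, -3], [0, 4]].

-3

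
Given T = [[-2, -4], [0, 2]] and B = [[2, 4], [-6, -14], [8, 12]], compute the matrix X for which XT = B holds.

X = [[-1, 0], [3, -1], [-4, -2]]

T is on the right of X, so right-multiply by T⁻¹: X = BT⁻¹.
det T = -4; the adjugate gives T⁻¹ = [[-1/2, -1], [0, 1/2]].
X = BT⁻¹ = [[2, 4], [-6, -14], [8, 12]] · [[-1/2, -1], [0, 1/2]] = [[-1, 0], [3, -1], [-4, -2]].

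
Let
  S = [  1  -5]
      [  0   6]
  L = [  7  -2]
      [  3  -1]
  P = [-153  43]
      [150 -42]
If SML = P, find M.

M = [[-4, 0], [4, -1]]

M = S⁻¹PL⁻¹ (apply S⁻¹ on the left and L⁻¹ on the right).
S has determinant 6; S⁻¹ = [[1, 5/6], [0, 1/6]].
L has determinant -1; L⁻¹ = [[1, -2], [3, -7]].
S⁻¹P = [[-28, 8], [25, -7]].
M = (S⁻¹P)L⁻¹ = [[-4, 0], [4, -1]].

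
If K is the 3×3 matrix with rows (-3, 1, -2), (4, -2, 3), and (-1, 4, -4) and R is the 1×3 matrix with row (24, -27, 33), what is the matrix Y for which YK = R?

Y = [[-5, 1, -5]]

Since K sits to the right of Y, Y = RK⁻¹.
K has determinant -3; K⁻¹ = [[4/3, 4/3, 1/3], [-13/3, -10/3, -1/3], [-14/3, -11/3, -2/3]].
Y = RK⁻¹ = [[24, -27, 33]] · [[4/3, 4/3, 1/3], [-13/3, -10/3, -1/3], [-14/3, -11/3, -2/3]] = [[-5, 1, -5]].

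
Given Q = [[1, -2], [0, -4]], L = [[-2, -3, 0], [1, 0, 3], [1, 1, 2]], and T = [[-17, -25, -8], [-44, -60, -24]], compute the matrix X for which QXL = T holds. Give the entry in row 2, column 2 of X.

Isolating X: multiply by Q⁻¹ from the left and L⁻¹ from the right, so X = Q⁻¹TL⁻¹.
Q has determinant -4; Q⁻¹ = [[1, -1/2], [0, -1/4]].
det L = 3; the adjugate gives L⁻¹ = [[-1, 2, -3], [1/3, -4/3, 2], [1/3, -1/3, 1]].
Q⁻¹T = [[5, 5, 4], [11, 15, 6]].
X = (Q⁻¹T)L⁻¹ = [[-2, 2, -1], [-4, 0, 3]].

0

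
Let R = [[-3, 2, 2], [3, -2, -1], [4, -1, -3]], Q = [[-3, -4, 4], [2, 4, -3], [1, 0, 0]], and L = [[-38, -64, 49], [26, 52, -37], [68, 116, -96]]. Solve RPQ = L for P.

Isolating P: multiply by R⁻¹ from the left and Q⁻¹ from the right, so P = R⁻¹LQ⁻¹.
det R = 5; the adjugate gives R⁻¹ = [[1, 4/5, 2/5], [1, 1/5, 3/5], [1, 1, 0]].
det Q = -4; the adjugate gives Q⁻¹ = [[0, 0, 1], [3/4, 1, 1/4], [1, 1, 1]].
R⁻¹L = [[10, 24, -19], [8, 16, -16], [-12, -12, 12]].
P = (R⁻¹L)Q⁻¹ = [[-1, 5, -3], [-4, 0, -4], [3, 0, -3]].

P = [[-1, 5, -3], [-4, 0, -4], [3, 0, -3]]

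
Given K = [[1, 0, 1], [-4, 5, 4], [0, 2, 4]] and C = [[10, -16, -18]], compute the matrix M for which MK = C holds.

K is on the right of M, so right-multiply by K⁻¹: M = CK⁻¹.
det K = 4, so K⁻¹ = [[3, 1/2, -5/4], [4, 1, -2], [-2, -1/2, 5/4]].
M = CK⁻¹ = [[10, -16, -18]] · [[3, 1/2, -5/4], [4, 1, -2], [-2, -1/2, 5/4]] = [[2, -2, -3]].

M = [[2, -2, -3]]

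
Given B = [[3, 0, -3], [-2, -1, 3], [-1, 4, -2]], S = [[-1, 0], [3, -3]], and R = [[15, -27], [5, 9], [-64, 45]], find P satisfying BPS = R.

P = [[3, 3], [5, -3], [-1, 0]]

P = B⁻¹RS⁻¹ (apply B⁻¹ on the left and S⁻¹ on the right).
det B = -3; the adjugate gives B⁻¹ = [[10/3, 4, 1], [7/3, 3, 1], [3, 4, 1]].
det S = 3; the adjugate gives S⁻¹ = [[-1, 0], [-1, -1/3]].
B⁻¹R = [[6, -9], [-14, 9], [1, 0]].
P = (B⁻¹R)S⁻¹ = [[3, 3], [5, -3], [-1, 0]].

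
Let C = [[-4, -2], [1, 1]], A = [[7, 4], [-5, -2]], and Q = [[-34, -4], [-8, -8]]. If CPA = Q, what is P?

Isolating P: multiply by C⁻¹ from the left and A⁻¹ from the right, so P = C⁻¹QA⁻¹.
C has determinant -2; C⁻¹ = [[-1/2, -1], [1/2, 2]].
A has determinant 6; A⁻¹ = [[-1/3, -2/3], [5/6, 7/6]].
C⁻¹Q = [[25, 10], [-33, -18]].
P = (C⁻¹Q)A⁻¹ = [[0, -5], [-4, 1]].

P = [[0, -5], [-4, 1]]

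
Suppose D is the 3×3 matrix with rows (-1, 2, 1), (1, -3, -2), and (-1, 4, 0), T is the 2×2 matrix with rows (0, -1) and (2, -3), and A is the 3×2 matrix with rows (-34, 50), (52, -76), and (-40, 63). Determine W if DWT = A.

Left-multiply by D⁻¹ and right-multiply by T⁻¹: W = D⁻¹AT⁻¹.
D has determinant -3; D⁻¹ = [[-8/3, -4/3, 1/3], [-2/3, -1/3, 1/3], [-1/3, -2/3, -1/3]].
det T = 2, so T⁻¹ = [[-3/2, 1/2], [-1, 0]].
D⁻¹A = [[8, -11], [-8, 13], [-10, 13]].
W = (D⁻¹A)T⁻¹ = [[-1, 4], [-1, -4], [2, -5]].

W = [[-1, 4], [-1, -4], [2, -5]]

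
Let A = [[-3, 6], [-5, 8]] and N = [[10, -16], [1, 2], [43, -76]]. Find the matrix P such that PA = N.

P = [[0, -2], [3, -2], [-6, -5]]

A is on the right of P, so right-multiply by A⁻¹: P = NA⁻¹.
det A = 6, so A⁻¹ = [[4/3, -1], [5/6, -1/2]].
P = NA⁻¹ = [[10, -16], [1, 2], [43, -76]] · [[4/3, -1], [5/6, -1/2]] = [[0, -2], [3, -2], [-6, -5]].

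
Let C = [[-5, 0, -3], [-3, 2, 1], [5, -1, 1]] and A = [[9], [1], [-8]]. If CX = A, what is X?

X = [[-3], [-5], [2]]

C is on the left of X, so left-multiply by C⁻¹: X = C⁻¹A.
det C = 6; the adjugate gives C⁻¹ = [[1/2, 1/2, 1], [4/3, 5/3, 7/3], [-7/6, -5/6, -5/3]].
X = C⁻¹A = [[1/2, 1/2, 1], [4/3, 5/3, 7/3], [-7/6, -5/6, -5/3]] · [[9], [1], [-8]] = [[-3], [-5], [2]].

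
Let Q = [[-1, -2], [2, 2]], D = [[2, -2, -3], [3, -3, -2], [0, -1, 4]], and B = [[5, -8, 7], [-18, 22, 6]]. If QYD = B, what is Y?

Y = Q⁻¹BD⁻¹ (apply Q⁻¹ on the left and D⁻¹ on the right).
det Q = 2, so Q⁻¹ = [[1, 1], [-1, -1/2]].
D has determinant 5; D⁻¹ = [[-14/5, 11/5, -1], [-12/5, 8/5, -1], [-3/5, 2/5, 0]].
Q⁻¹B = [[-13, 14, 13], [4, -3, -10]].
Y = (Q⁻¹B)D⁻¹ = [[-5, -1, -1], [2, 0, -1]].

Y = [[-5, -1, -1], [2, 0, -1]]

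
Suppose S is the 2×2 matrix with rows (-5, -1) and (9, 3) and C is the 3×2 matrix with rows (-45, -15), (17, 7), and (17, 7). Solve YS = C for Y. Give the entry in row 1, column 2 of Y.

S is on the right of Y, so right-multiply by S⁻¹: Y = CS⁻¹.
det S = -6; the adjugate gives S⁻¹ = [[-1/2, -1/6], [3/2, 5/6]].
Y = CS⁻¹ = [[-45, -15], [17, 7], [17, 7]] · [[-1/2, -1/6], [3/2, 5/6]] = [[0, -5], [2, 3], [2, 3]].

-5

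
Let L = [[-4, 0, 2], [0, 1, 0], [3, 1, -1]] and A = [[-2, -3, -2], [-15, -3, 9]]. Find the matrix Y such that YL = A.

Since L sits to the right of Y, Y = AL⁻¹.
det L = -2; the adjugate gives L⁻¹ = [[1/2, -1, 1], [0, 1, 0], [3/2, -2, 2]].
Y = AL⁻¹ = [[-2, -3, -2], [-15, -3, 9]] · [[1/2, -1, 1], [0, 1, 0], [3/2, -2, 2]] = [[-4, 3, -6], [6, -6, 3]].

Y = [[-4, 3, -6], [6, -6, 3]]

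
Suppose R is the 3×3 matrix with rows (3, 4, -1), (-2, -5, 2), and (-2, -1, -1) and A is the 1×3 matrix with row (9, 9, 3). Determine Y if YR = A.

Y = [[-3, -3, -6]]

R is on the right of Y, so right-multiply by R⁻¹: Y = AR⁻¹.
det R = 5, so R⁻¹ = [[7/5, 1, 3/5], [-6/5, -1, -4/5], [-8/5, -1, -7/5]].
Y = AR⁻¹ = [[9, 9, 3]] · [[7/5, 1, 3/5], [-6/5, -1, -4/5], [-8/5, -1, -7/5]] = [[-3, -3, -6]].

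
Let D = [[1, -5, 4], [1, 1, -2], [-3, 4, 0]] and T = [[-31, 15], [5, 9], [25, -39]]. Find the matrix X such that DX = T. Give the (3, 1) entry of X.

-2

Since D multiplies X on the left, X = D⁻¹T.
det D = 6; the adjugate gives D⁻¹ = [[4/3, 8/3, 1], [1, 2, 1], [7/6, 11/6, 1]].
X = D⁻¹T = [[4/3, 8/3, 1], [1, 2, 1], [7/6, 11/6, 1]] · [[-31, 15], [5, 9], [25, -39]] = [[-3, 5], [4, -6], [-2, -5]].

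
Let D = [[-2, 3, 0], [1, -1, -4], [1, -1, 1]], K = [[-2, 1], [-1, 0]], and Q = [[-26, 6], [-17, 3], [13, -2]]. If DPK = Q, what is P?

P = [[3, -1], [4, 4], [-1, -4]]

P = D⁻¹QK⁻¹ (apply D⁻¹ on the left and K⁻¹ on the right).
D has determinant -5; D⁻¹ = [[1, 3/5, 12/5], [1, 2/5, 8/5], [0, -1/5, 1/5]].
K has determinant 1; K⁻¹ = [[0, -1], [1, -2]].
D⁻¹Q = [[-5, 3], [-12, 4], [6, -1]].
P = (D⁻¹Q)K⁻¹ = [[3, -1], [4, 4], [-1, -4]].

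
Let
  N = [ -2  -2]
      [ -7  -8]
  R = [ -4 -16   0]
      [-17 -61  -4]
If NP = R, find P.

P = [[-1, 3, -4], [3, 5, 4]]

Since N multiplies P on the left, P = N⁻¹R.
det N = 2, so N⁻¹ = [[-4, 1], [7/2, -1]].
P = N⁻¹R = [[-4, 1], [7/2, -1]] · [[-4, -16, 0], [-17, -61, -4]] = [[-1, 3, -4], [3, 5, 4]].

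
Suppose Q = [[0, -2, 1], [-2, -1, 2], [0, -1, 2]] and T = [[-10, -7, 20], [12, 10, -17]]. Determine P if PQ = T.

Since Q sits to the right of P, P = TQ⁻¹.
det Q = -6; the adjugate gives Q⁻¹ = [[0, -1/2, 1/2], [-2/3, 0, 1/3], [-1/3, 0, 2/3]].
P = TQ⁻¹ = [[-10, -7, 20], [12, 10, -17]] · [[0, -1/2, 1/2], [-2/3, 0, 1/3], [-1/3, 0, 2/3]] = [[-2, 5, 6], [-1, -6, -2]].

P = [[-2, 5, 6], [-1, -6, -2]]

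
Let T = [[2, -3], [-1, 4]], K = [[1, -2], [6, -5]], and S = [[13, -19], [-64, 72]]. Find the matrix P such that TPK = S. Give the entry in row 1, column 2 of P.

Left-multiply by T⁻¹ and right-multiply by K⁻¹: P = T⁻¹SK⁻¹.
T has determinant 5; T⁻¹ = [[4/5, 3/5], [1/5, 2/5]].
det K = 7, so K⁻¹ = [[-5/7, 2/7], [-6/7, 1/7]].
T⁻¹S = [[-28, 28], [-23, 25]].
P = (T⁻¹S)K⁻¹ = [[-4, -4], [-5, -3]].

-4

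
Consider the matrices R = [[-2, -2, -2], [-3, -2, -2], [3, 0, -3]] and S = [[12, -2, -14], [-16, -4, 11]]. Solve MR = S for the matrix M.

Right-multiplying both sides by R⁻¹ gives M = SR⁻¹.
R has determinant 6; R⁻¹ = [[1, -1, 0], [-5/2, 2, 1/3], [1, -1, -1/3]].
M = SR⁻¹ = [[12, -2, -14], [-16, -4, 11]] · [[1, -1, 0], [-5/2, 2, 1/3], [1, -1, -1/3]] = [[3, -2, 4], [5, -3, -5]].

M = [[3, -2, 4], [5, -3, -5]]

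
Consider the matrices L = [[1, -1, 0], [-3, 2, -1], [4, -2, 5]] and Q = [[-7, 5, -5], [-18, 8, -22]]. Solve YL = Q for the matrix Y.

Y = [[-3, 0, -1], [4, 2, -4]]

Right-multiplying both sides by L⁻¹ gives Y = QL⁻¹.
L has determinant -3; L⁻¹ = [[-8/3, -5/3, -1/3], [-11/3, -5/3, -1/3], [2/3, 2/3, 1/3]].
Y = QL⁻¹ = [[-7, 5, -5], [-18, 8, -22]] · [[-8/3, -5/3, -1/3], [-11/3, -5/3, -1/3], [2/3, 2/3, 1/3]] = [[-3, 0, -1], [4, 2, -4]].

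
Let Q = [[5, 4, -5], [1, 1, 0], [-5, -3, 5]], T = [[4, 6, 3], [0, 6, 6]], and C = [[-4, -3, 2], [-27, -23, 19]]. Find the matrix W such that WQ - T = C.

W = [[1, 5, 2], [0, -2, 5]]

WQ = C + T = [[0, 3, 5], [-27, -17, 25]].
Q is on the right of W, so right-multiply by Q⁻¹: W = (C + T)Q⁻¹.
det Q = -5, so Q⁻¹ = [[-1, 1, -1], [1, 0, 1], [-2/5, 1, -1/5]].
W = (C + T)Q⁻¹ = [[1, 5, 2], [0, -2, 5]].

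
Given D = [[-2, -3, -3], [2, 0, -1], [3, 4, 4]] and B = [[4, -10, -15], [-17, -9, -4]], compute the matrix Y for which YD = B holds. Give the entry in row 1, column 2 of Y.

D is on the right of Y, so right-multiply by D⁻¹: Y = BD⁻¹.
D has determinant 1; D⁻¹ = [[4, 0, 3], [-11, 1, -8], [8, -1, 6]].
Y = BD⁻¹ = [[4, -10, -15], [-17, -9, -4]] · [[4, 0, 3], [-11, 1, -8], [8, -1, 6]] = [[6, 5, 2], [-1, -5, -3]].

5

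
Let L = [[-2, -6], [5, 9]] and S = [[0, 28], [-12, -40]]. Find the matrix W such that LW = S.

W = [[-6, 1], [2, -5]]

L is on the left of W, so left-multiply by L⁻¹: W = L⁻¹S.
det L = 12; the adjugate gives L⁻¹ = [[3/4, 1/2], [-5/12, -1/6]].
W = L⁻¹S = [[3/4, 1/2], [-5/12, -1/6]] · [[0, 28], [-12, -40]] = [[-6, 1], [2, -5]].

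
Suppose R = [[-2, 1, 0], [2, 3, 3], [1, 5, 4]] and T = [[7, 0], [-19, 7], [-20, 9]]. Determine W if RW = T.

Left-multiplying both sides by R⁻¹ gives W = R⁻¹T.
R has determinant 1; R⁻¹ = [[-3, -4, 3], [-5, -8, 6], [7, 11, -8]].
W = R⁻¹T = [[-3, -4, 3], [-5, -8, 6], [7, 11, -8]] · [[7, 0], [-19, 7], [-20, 9]] = [[-5, -1], [-3, -2], [0, 5]].

W = [[-5, -1], [-3, -2], [0, 5]]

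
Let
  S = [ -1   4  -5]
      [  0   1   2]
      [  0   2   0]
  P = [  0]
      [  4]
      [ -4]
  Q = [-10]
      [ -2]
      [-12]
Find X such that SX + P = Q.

X = [[-1], [-4], [-1]]

SX = Q − P = [[-10], [-6], [-8]].
S is on the left of X, so left-multiply by S⁻¹: X = S⁻¹(Q − P).
S has determinant 4; S⁻¹ = [[-1, -5/2, 13/4], [0, 0, 1/2], [0, 1/2, -1/4]].
X = S⁻¹(Q − P) = [[-1], [-4], [-1]].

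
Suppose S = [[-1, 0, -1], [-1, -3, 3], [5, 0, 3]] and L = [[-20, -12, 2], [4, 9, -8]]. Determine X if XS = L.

Right-multiplying both sides by S⁻¹ gives X = LS⁻¹.
det S = -6; the adjugate gives S⁻¹ = [[3/2, 0, 1/2], [-3, -1/3, -2/3], [-5/2, 0, -1/2]].
X = LS⁻¹ = [[-20, -12, 2], [4, 9, -8]] · [[3/2, 0, 1/2], [-3, -1/3, -2/3], [-5/2, 0, -1/2]] = [[1, 4, -3], [-1, -3, 0]].

X = [[1, 4, -3], [-1, -3, 0]]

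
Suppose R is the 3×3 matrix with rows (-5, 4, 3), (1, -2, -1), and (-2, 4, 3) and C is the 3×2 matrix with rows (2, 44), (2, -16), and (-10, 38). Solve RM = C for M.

M = [[-4, -2], [0, 4], [-6, 6]]

Left-multiplying both sides by R⁻¹ gives M = R⁻¹C.
det R = 6; the adjugate gives R⁻¹ = [[-1/3, 0, 1/3], [-1/6, -3/2, -1/3], [0, 2, 1]].
M = R⁻¹C = [[-1/3, 0, 1/3], [-1/6, -3/2, -1/3], [0, 2, 1]] · [[2, 44], [2, -16], [-10, 38]] = [[-4, -2], [0, 4], [-6, 6]].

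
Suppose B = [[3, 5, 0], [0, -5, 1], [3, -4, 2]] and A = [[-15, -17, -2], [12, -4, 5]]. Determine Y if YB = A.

Y = [[-3, 2, -2], [3, 3, 1]]

B is on the right of Y, so right-multiply by B⁻¹: Y = AB⁻¹.
det B = -3; the adjugate gives B⁻¹ = [[2, 10/3, -5/3], [-1, -2, 1], [-5, -9, 5]].
Y = AB⁻¹ = [[-15, -17, -2], [12, -4, 5]] · [[2, 10/3, -5/3], [-1, -2, 1], [-5, -9, 5]] = [[-3, 2, -2], [3, 3, 1]].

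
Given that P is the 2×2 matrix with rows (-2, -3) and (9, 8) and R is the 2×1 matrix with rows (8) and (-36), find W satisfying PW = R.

P is on the left of W, so left-multiply by P⁻¹: W = P⁻¹R.
det P = 11, so P⁻¹ = [[8/11, 3/11], [-9/11, -2/11]].
W = P⁻¹R = [[8/11, 3/11], [-9/11, -2/11]] · [[8], [-36]] = [[-4], [0]].

W = [[-4], [0]]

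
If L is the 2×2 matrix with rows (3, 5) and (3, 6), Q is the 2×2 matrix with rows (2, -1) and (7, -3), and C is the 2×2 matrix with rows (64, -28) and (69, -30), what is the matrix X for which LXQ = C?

X = L⁻¹CQ⁻¹ (apply L⁻¹ on the left and Q⁻¹ on the right).
det L = 3, so L⁻¹ = [[2, -5/3], [-1, 1]].
det Q = 1; the adjugate gives Q⁻¹ = [[-3, 1], [-7, 2]].
L⁻¹C = [[13, -6], [5, -2]].
X = (L⁻¹C)Q⁻¹ = [[3, 1], [-1, 1]].

X = [[3, 1], [-1, 1]]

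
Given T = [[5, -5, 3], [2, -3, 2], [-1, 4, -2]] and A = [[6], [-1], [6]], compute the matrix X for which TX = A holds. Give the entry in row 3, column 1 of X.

-3

T is on the left of X, so left-multiply by T⁻¹: X = T⁻¹A.
det T = -5; the adjugate gives T⁻¹ = [[2/5, -2/5, 1/5], [-2/5, 7/5, 4/5], [-1, 3, 1]].
X = T⁻¹A = [[2/5, -2/5, 1/5], [-2/5, 7/5, 4/5], [-1, 3, 1]] · [[6], [-1], [6]] = [[4], [1], [-3]].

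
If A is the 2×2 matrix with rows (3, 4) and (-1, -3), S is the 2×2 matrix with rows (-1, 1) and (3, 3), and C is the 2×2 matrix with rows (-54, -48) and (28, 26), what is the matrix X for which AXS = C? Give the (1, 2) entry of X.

X = A⁻¹CS⁻¹ (apply A⁻¹ on the left and S⁻¹ on the right).
A has determinant -5; A⁻¹ = [[3/5, 4/5], [-1/5, -3/5]].
det S = -6; the adjugate gives S⁻¹ = [[-1/2, 1/6], [1/2, 1/6]].
A⁻¹C = [[-10, -8], [-6, -6]].
X = (A⁻¹C)S⁻¹ = [[1, -3], [0, -2]].

-3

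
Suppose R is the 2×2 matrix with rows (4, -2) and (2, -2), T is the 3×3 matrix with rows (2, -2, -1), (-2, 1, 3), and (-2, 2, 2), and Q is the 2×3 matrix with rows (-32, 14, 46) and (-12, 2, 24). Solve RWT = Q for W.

W = [[-3, 4, -2], [-4, -1, -1]]

W = R⁻¹QT⁻¹ (apply R⁻¹ on the left and T⁻¹ on the right).
R has determinant -4; R⁻¹ = [[1/2, -1/2], [1/2, -1]].
det T = -2; the adjugate gives T⁻¹ = [[2, -1, 5/2], [1, -1, 2], [1, 0, 1]].
R⁻¹Q = [[-10, 6, 11], [-4, 5, -1]].
W = (R⁻¹Q)T⁻¹ = [[-3, 4, -2], [-4, -1, -1]].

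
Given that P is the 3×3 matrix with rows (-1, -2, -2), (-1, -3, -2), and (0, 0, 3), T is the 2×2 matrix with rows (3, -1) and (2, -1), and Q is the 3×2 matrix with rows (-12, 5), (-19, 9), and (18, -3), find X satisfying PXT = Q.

X = P⁻¹QT⁻¹ (apply P⁻¹ on the left and T⁻¹ on the right).
det P = 3, so P⁻¹ = [[-3, 2, -2/3], [1, -1, 0], [0, 0, 1/3]].
det T = -1, so T⁻¹ = [[1, -1], [2, -3]].
P⁻¹Q = [[-14, 5], [7, -4], [6, -1]].
X = (P⁻¹Q)T⁻¹ = [[-4, -1], [-1, 5], [4, -3]].

X = [[-4, -1], [-1, 5], [4, -3]]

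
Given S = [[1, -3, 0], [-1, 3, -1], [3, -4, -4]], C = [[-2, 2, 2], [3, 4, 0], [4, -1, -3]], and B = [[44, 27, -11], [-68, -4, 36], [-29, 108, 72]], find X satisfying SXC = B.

Left-multiply by S⁻¹ and right-multiply by C⁻¹: X = S⁻¹BC⁻¹.
det S = 5, so S⁻¹ = [[-16/5, -12/5, 3/5], [-7/5, -4/5, 1/5], [-1, -1, 0]].
det C = 4, so C⁻¹ = [[-3, 1, -2], [9/4, -1/2, 3/2], [-19/4, 3/2, -7/2]].
S⁻¹B = [[5, -12, -8], [-13, -13, 1], [24, -23, -25]].
X = (S⁻¹B)C⁻¹ = [[-4, -1, 0], [5, -5, 3], [-5, -2, 5]].

X = [[-4, -1, 0], [5, -5, 3], [-5, -2, 5]]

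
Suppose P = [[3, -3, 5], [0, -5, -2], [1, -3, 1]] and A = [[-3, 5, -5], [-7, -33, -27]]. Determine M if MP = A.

Right-multiplying both sides by P⁻¹ gives M = AP⁻¹.
det P = -2, so P⁻¹ = [[11/2, 6, -31/2], [1, 1, -3], [-5/2, -3, 15/2]].
M = AP⁻¹ = [[-3, 5, -5], [-7, -33, -27]] · [[11/2, 6, -31/2], [1, 1, -3], [-5/2, -3, 15/2]] = [[1, 2, -6], [-4, 6, 5]].

M = [[1, 2, -6], [-4, 6, 5]]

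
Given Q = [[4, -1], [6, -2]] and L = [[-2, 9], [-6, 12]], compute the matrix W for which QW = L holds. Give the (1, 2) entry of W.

3

Since Q multiplies W on the left, W = Q⁻¹L.
det Q = -2, so Q⁻¹ = [[1, -1/2], [3, -2]].
W = Q⁻¹L = [[1, -1/2], [3, -2]] · [[-2, 9], [-6, 12]] = [[1, 3], [6, 3]].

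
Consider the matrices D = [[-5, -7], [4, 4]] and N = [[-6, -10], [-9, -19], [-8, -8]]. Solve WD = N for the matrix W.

Since D sits to the right of W, W = ND⁻¹.
det D = 8; the adjugate gives D⁻¹ = [[1/2, 7/8], [-1/2, -5/8]].
W = ND⁻¹ = [[-6, -10], [-9, -19], [-8, -8]] · [[1/2, 7/8], [-1/2, -5/8]] = [[2, 1], [5, 4], [0, -2]].

W = [[2, 1], [5, 4], [0, -2]]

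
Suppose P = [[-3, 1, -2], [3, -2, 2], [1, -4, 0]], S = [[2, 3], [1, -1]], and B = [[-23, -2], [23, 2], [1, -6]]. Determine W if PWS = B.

W = [[-1, 3], [0, 0], [4, 2]]

Isolating W: multiply by P⁻¹ from the left and S⁻¹ from the right, so W = P⁻¹BS⁻¹.
det P = -2; the adjugate gives P⁻¹ = [[-4, -4, 1], [-1, -1, 0], [5, 11/2, -3/2]].
det S = -5; the adjugate gives S⁻¹ = [[1/5, 3/5], [1/5, -2/5]].
P⁻¹B = [[1, -6], [0, 0], [10, 10]].
W = (P⁻¹B)S⁻¹ = [[-1, 3], [0, 0], [4, 2]].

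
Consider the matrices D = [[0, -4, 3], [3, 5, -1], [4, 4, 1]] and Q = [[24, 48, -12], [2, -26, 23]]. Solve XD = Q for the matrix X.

X = [[-6, 0, 6], [4, -6, 5]]

Since D sits to the right of X, X = QD⁻¹.
det D = 4; the adjugate gives D⁻¹ = [[9/4, 4, -11/4], [-7/4, -3, 9/4], [-2, -4, 3]].
X = QD⁻¹ = [[24, 48, -12], [2, -26, 23]] · [[9/4, 4, -11/4], [-7/4, -3, 9/4], [-2, -4, 3]] = [[-6, 0, 6], [4, -6, 5]].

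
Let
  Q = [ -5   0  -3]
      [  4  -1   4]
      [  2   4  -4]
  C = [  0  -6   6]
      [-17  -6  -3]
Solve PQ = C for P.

P = [[-6, -6, -3], [1, -2, -2]]

Right-multiplying both sides by Q⁻¹ gives P = CQ⁻¹.
det Q = 6, so Q⁻¹ = [[-2, -2, -1/2], [4, 13/3, 4/3], [3, 10/3, 5/6]].
P = CQ⁻¹ = [[0, -6, 6], [-17, -6, -3]] · [[-2, -2, -1/2], [4, 13/3, 4/3], [3, 10/3, 5/6]] = [[-6, -6, -3], [1, -2, -2]].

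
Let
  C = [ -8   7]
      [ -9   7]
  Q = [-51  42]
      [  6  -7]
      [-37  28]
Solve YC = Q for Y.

Since C sits to the right of Y, Y = QC⁻¹.
det C = 7; the adjugate gives C⁻¹ = [[1, -1], [9/7, -8/7]].
Y = QC⁻¹ = [[-51, 42], [6, -7], [-37, 28]] · [[1, -1], [9/7, -8/7]] = [[3, 3], [-3, 2], [-1, 5]].

Y = [[3, 3], [-3, 2], [-1, 5]]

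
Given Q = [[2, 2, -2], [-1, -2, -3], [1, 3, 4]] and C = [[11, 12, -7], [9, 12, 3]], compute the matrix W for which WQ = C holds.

W = [[5, -1, 0], [3, -3, 0]]

Right-multiplying both sides by Q⁻¹ gives W = CQ⁻¹.
det Q = 6, so Q⁻¹ = [[1/6, -7/3, -5/3], [1/6, 5/3, 4/3], [-1/6, -2/3, -1/3]].
W = CQ⁻¹ = [[11, 12, -7], [9, 12, 3]] · [[1/6, -7/3, -5/3], [1/6, 5/3, 4/3], [-1/6, -2/3, -1/3]] = [[5, -1, 0], [3, -3, 0]].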